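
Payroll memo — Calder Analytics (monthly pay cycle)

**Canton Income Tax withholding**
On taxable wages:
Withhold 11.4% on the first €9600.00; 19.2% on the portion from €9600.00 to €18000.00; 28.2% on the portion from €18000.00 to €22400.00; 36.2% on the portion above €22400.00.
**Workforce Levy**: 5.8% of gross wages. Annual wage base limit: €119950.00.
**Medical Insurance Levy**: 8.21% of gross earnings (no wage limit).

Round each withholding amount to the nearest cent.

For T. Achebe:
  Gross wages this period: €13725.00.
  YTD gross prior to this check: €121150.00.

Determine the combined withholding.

Canton Income Tax: taxable = €13725.00
  €1094.40 + 19.2% × (€13725.00 − €9600.00) = €1094.40 + 19.2% × €4125.00 = €1886.40
Workforce Levy: YTD €121150.00 ≥ cap €119950.00 → €0.00
Medical Insurance Levy: 8.21% × €13725.00 = €1126.82
Total: €1886.40 + €0.00 + €1126.82 = €3013.22

€3013.22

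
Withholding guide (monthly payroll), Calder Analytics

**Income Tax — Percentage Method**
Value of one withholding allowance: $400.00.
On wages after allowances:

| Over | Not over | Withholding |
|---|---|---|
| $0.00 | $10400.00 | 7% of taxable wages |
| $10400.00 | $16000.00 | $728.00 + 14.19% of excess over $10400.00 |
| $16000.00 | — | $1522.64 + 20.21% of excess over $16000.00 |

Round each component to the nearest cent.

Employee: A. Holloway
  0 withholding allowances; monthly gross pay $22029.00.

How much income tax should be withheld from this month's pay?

$2741.10

Income Tax: taxable = $22029.00
  $1522.64 + 20.21% × ($22029.00 − $16000.00) = $1522.64 + 20.21% × $6029.00 = $2741.10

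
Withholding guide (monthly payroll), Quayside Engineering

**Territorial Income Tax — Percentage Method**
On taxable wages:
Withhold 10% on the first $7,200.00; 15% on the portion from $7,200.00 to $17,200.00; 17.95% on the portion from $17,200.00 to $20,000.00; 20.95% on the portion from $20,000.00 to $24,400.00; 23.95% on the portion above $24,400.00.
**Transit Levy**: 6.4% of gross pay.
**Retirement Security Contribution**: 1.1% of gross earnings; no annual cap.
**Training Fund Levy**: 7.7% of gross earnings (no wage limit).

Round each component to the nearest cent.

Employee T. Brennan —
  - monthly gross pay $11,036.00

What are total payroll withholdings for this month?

Territorial Income Tax: taxable = $11,036.00
  $720.00 + 15% × ($11,036.00 − $7,200.00) = $720.00 + 15% × $3,836.00 = $1,295.40
Transit Levy: 6.4% × $11,036.00 = $706.30
Retirement Security Contribution: 1.1% × $11,036.00 = $121.40
Training Fund Levy: 7.7% × $11,036.00 = $849.77
Total: $1,295.40 + $706.30 + $121.40 + $849.77 = $2,972.87

$2,972.87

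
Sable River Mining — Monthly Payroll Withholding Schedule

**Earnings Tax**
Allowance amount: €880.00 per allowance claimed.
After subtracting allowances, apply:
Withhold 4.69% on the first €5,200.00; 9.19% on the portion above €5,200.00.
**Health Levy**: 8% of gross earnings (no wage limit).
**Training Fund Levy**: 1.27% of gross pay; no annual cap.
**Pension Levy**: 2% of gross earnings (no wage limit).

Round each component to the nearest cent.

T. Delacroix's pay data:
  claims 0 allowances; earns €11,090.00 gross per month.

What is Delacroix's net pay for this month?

€9,054.99

Earnings Tax: taxable = €11,090.00
  €243.88 + 9.19% × (€11,090.00 − €5,200.00) = €243.88 + 9.19% × €5,890.00 = €785.17
Health Levy: 8% × €11,090.00 = €887.20
Training Fund Levy: 1.27% × €11,090.00 = €140.84
Pension Levy: 2% × €11,090.00 = €221.80
Total withheld: €785.17 + €887.20 + €140.84 + €221.80 = €2,035.01
Net pay: €11,090.00 − €2,035.01 = €9,054.99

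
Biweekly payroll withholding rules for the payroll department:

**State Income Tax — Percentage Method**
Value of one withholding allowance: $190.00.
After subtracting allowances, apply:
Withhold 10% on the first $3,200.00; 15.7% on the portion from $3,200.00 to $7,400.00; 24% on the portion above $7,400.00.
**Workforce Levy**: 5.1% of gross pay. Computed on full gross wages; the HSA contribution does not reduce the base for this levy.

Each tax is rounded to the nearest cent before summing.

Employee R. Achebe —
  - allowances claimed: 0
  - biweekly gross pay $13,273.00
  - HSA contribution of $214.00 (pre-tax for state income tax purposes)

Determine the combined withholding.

$3,014.48

State Income Tax: taxable = $13,273.00 − $214.00 = $13,059.00
  $979.40 + 24% × ($13,059.00 − $7,400.00) = $979.40 + 24% × $5,659.00 = $2,337.56
Workforce Levy: 5.1% × $13,273.00 = $676.92
Total: $2,337.56 + $676.92 = $3,014.48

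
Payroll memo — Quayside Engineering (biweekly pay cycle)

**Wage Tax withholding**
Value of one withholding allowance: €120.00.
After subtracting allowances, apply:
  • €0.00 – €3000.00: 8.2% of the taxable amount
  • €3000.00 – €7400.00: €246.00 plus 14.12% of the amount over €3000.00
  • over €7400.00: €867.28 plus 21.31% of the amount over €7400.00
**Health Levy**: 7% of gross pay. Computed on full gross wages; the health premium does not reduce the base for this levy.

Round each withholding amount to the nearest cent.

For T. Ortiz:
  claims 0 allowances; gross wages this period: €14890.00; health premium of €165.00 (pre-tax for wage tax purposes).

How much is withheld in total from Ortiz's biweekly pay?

€3470.54

Wage Tax: taxable = €14890.00 − €165.00 = €14725.00
  €867.28 + 21.31% × (€14725.00 − €7400.00) = €867.28 + 21.31% × €7325.00 = €2428.24
Health Levy: 7% × €14890.00 = €1042.30
Total: €2428.24 + €1042.30 = €3470.54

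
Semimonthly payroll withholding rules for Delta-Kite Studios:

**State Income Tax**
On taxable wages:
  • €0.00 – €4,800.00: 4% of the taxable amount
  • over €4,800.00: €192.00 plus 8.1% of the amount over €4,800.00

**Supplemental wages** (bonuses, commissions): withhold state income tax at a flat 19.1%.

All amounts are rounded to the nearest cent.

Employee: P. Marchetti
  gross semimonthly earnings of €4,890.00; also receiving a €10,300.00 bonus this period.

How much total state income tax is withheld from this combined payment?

State Income Tax: taxable = €4,890.00
  €192.00 + 8.1% × (€4,890.00 − €4,800.00) = €192.00 + 8.1% × €90.00 = €199.29
Supplemental (19.1% flat on bonus): 19.1% × €10,300.00 = €1,967.30
Total state income tax: €199.29 + €1,967.30 = €2,166.59

€2,166.59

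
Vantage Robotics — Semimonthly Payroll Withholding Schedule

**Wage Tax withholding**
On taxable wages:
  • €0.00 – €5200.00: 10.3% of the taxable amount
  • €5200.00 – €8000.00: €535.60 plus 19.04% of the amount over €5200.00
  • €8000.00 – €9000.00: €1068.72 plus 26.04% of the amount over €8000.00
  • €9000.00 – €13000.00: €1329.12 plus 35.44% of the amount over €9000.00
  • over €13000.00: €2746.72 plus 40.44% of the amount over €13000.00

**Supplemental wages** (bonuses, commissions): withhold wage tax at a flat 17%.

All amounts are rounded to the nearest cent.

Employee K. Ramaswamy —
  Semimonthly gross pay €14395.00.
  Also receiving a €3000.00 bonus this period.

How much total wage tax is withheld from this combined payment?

Wage Tax: taxable = €14395.00
  €2746.72 + 40.44% × (€14395.00 − €13000.00) = €2746.72 + 40.44% × €1395.00 = €3310.86
Supplemental (17% flat on bonus): 17% × €3000.00 = €510.00
Total wage tax: €3310.86 + €510.00 = €3820.86

€3820.86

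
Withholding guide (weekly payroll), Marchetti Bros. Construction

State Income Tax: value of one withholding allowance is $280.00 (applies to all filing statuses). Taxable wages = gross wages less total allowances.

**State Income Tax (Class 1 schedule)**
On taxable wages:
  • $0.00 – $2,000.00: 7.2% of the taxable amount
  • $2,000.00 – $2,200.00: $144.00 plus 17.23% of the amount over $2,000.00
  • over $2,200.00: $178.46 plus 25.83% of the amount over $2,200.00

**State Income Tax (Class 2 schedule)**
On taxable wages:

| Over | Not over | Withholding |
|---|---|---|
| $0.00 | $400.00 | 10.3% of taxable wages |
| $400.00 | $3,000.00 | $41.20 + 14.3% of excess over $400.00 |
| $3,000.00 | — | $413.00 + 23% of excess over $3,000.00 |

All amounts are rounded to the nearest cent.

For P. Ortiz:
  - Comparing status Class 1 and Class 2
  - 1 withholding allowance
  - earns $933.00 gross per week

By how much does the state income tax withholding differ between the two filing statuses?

State Income Tax (Class 1): taxable = $933.00 − 1×$280.00 = $653.00
  7.2% × $653.00 = $47.02
State Income Tax (Class 2): taxable = $933.00 − 1×$280.00 = $653.00
  $41.20 + 14.3% × ($653.00 − $400.00) = $41.20 + 14.3% × $253.00 = $77.38
Difference: |$47.02 − $77.38| = $30.36 (higher under Class 2)

$30.36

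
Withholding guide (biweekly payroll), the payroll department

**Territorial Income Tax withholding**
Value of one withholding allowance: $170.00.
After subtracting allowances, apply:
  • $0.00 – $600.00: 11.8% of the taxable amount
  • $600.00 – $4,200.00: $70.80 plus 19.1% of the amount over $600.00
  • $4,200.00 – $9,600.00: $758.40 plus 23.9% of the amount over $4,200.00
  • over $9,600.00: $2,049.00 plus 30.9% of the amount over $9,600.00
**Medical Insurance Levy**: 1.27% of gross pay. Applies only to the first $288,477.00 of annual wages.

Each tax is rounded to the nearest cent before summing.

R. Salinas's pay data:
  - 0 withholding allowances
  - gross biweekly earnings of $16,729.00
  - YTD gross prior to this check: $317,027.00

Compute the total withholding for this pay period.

$4,251.86

Territorial Income Tax: taxable = $16,729.00
  $2,049.00 + 30.9% × ($16,729.00 − $9,600.00) = $2,049.00 + 30.9% × $7,129.00 = $4,251.86
Medical Insurance Levy: YTD $317,027.00 ≥ cap $288,477.00 → $0.00
Total: $4,251.86 + $0.00 = $4,251.86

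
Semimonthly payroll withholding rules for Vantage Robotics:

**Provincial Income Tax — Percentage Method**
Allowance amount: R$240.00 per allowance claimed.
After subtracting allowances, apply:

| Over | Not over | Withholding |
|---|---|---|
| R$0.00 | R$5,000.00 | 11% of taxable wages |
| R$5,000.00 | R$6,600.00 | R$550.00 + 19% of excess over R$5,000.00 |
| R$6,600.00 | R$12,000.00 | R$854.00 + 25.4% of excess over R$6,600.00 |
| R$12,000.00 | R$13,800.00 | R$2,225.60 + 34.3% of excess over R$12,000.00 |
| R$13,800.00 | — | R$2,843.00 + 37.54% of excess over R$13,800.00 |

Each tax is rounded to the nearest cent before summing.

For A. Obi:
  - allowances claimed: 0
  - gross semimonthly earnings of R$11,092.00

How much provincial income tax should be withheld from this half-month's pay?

R$1,994.97

Provincial Income Tax: taxable = R$11,092.00
  R$854.00 + 25.4% × (R$11,092.00 − R$6,600.00) = R$854.00 + 25.4% × R$4,492.00 = R$1,994.97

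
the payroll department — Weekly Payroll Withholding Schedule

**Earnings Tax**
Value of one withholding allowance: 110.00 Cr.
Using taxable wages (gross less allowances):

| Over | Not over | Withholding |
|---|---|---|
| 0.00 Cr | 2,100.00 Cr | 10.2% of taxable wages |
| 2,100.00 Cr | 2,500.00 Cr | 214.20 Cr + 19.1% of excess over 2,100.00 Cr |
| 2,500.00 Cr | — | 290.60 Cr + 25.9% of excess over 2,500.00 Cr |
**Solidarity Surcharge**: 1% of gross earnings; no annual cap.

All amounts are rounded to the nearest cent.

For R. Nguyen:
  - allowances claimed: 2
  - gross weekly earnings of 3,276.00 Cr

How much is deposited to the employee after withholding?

2,808.64 Cr

Earnings Tax: taxable = 3,276.00 Cr − 2×110.00 Cr = 3,056.00 Cr
  290.60 Cr + 25.9% × (3,056.00 Cr − 2,500.00 Cr) = 290.60 Cr + 25.9% × 556.00 Cr = 434.60 Cr
Solidarity Surcharge: 1% × 3,276.00 Cr = 32.76 Cr
Total withheld: 434.60 Cr + 32.76 Cr = 467.36 Cr
Net pay: 3,276.00 Cr − 467.36 Cr = 2,808.64 Cr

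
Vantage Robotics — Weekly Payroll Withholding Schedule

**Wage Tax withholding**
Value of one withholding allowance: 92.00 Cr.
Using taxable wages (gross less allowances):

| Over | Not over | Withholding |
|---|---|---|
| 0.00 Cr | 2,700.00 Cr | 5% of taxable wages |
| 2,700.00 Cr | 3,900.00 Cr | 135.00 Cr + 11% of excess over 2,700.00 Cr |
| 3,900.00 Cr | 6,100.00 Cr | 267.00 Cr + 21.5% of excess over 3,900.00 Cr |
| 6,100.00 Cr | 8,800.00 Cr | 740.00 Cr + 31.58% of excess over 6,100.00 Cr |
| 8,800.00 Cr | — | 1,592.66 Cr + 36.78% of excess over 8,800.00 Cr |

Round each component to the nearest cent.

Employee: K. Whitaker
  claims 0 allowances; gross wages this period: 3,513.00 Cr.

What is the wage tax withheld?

224.43 Cr

Wage Tax: taxable = 3,513.00 Cr
  135.00 Cr + 11% × (3,513.00 Cr − 2,700.00 Cr) = 135.00 Cr + 11% × 813.00 Cr = 224.43 Cr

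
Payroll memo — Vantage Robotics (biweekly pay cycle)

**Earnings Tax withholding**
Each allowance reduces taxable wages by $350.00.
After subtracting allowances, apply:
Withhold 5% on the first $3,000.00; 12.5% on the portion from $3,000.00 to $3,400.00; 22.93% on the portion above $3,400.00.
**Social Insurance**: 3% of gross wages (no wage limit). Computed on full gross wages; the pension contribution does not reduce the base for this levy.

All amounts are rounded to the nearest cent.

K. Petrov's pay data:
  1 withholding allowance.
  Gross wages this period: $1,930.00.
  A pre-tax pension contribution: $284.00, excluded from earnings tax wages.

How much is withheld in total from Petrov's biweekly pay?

Earnings Tax: taxable = $1,930.00 − $284.00 − 1×$350.00 = $1,296.00
  5% × $1,296.00 = $64.80
Social Insurance: 3% × $1,930.00 = $57.90
Total: $64.80 + $57.90 = $122.70

$122.70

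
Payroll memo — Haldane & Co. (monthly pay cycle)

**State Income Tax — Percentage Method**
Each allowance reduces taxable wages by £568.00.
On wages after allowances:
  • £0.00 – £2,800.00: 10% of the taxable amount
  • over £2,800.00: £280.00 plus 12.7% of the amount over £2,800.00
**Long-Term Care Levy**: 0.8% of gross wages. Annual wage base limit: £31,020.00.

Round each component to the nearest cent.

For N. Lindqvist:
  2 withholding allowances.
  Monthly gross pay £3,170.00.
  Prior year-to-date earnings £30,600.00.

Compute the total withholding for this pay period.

£206.76

State Income Tax: taxable = £3,170.00 − 2×£568.00 = £2,034.00
  10% × £2,034.00 = £203.40
Long-Term Care Levy: cap £31,020.00 − YTD £30,600.00 = £420.00 subject; 0.8% × £420.00 = £3.36
Total: £203.40 + £3.36 = £206.76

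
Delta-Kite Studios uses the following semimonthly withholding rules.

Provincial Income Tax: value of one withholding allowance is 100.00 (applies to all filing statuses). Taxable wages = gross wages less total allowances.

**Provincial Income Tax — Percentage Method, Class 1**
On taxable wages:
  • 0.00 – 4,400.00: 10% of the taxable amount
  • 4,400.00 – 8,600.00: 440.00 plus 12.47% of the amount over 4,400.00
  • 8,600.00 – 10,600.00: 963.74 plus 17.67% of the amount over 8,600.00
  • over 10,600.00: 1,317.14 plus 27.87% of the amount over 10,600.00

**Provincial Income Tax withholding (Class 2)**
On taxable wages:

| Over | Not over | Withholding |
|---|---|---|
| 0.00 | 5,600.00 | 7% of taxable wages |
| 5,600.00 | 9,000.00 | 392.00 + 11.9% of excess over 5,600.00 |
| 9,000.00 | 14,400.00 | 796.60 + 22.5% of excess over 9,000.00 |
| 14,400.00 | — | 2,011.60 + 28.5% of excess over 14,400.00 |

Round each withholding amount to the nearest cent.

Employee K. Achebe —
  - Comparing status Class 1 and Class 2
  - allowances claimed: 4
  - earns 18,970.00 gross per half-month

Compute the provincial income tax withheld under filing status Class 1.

3,538.38

Provincial Income Tax (Class 1): taxable = 18,970.00 − 4×100.00 = 18,570.00
  1,317.14 + 27.87% × (18,570.00 − 10,600.00) = 1,317.14 + 27.87% × 7,970.00 = 3,538.38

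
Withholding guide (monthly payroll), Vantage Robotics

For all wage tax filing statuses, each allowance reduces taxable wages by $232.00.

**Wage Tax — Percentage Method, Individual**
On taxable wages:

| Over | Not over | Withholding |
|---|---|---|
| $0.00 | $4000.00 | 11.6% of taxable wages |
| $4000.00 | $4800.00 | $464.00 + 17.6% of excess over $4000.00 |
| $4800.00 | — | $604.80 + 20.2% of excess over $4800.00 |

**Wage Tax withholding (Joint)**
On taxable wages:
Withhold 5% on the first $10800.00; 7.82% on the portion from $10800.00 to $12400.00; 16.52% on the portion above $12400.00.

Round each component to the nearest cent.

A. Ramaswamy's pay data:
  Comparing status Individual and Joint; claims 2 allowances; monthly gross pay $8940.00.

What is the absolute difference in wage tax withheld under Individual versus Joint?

Wage Tax (Individual): taxable = $8940.00 − 2×$232.00 = $8476.00
  $604.80 + 20.2% × ($8476.00 − $4800.00) = $604.80 + 20.2% × $3676.00 = $1347.35
Wage Tax (Joint): taxable = $8940.00 − 2×$232.00 = $8476.00
  5% × $8476.00 = $423.80
Difference: |$1347.35 − $423.80| = $923.55 (higher under Individual)

$923.55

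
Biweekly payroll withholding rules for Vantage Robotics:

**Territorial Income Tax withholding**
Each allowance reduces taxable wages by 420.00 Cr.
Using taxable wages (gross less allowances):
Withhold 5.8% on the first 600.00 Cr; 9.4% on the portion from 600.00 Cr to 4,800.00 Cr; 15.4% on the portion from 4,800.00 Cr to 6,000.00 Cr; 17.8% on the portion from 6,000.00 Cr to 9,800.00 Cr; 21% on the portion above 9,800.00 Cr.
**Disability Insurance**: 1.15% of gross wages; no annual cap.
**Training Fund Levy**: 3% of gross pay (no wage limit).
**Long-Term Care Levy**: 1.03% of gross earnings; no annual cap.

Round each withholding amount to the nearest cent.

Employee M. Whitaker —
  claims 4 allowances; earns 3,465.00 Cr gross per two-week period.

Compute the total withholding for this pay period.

325.68 Cr

Territorial Income Tax: taxable = 3,465.00 Cr − 4×420.00 Cr = 1,785.00 Cr
  34.80 Cr + 9.4% × (1,785.00 Cr − 600.00 Cr) = 34.80 Cr + 9.4% × 1,185.00 Cr = 146.19 Cr
Disability Insurance: 1.15% × 3,465.00 Cr = 39.85 Cr
Training Fund Levy: 3% × 3,465.00 Cr = 103.95 Cr
Long-Term Care Levy: 1.03% × 3,465.00 Cr = 35.69 Cr
Total: 146.19 Cr + 39.85 Cr + 103.95 Cr + 35.69 Cr = 325.68 Cr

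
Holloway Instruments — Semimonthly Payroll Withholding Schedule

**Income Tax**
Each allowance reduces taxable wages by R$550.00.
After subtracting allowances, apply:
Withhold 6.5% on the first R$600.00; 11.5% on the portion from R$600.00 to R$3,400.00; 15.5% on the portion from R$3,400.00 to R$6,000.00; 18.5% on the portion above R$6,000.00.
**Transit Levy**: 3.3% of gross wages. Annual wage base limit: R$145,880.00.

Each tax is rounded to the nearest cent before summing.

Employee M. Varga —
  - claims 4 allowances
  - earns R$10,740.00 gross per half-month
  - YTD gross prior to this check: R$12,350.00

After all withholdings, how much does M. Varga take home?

R$9,151.68

Income Tax: taxable = R$10,740.00 − 4×R$550.00 = R$8,540.00
  R$764.00 + 18.5% × (R$8,540.00 − R$6,000.00) = R$764.00 + 18.5% × R$2,540.00 = R$1,233.90
Transit Levy: 3.3% × R$10,740.00 = R$354.42
Total withheld: R$1,233.90 + R$354.42 = R$1,588.32
Net pay: R$10,740.00 − R$1,588.32 = R$9,151.68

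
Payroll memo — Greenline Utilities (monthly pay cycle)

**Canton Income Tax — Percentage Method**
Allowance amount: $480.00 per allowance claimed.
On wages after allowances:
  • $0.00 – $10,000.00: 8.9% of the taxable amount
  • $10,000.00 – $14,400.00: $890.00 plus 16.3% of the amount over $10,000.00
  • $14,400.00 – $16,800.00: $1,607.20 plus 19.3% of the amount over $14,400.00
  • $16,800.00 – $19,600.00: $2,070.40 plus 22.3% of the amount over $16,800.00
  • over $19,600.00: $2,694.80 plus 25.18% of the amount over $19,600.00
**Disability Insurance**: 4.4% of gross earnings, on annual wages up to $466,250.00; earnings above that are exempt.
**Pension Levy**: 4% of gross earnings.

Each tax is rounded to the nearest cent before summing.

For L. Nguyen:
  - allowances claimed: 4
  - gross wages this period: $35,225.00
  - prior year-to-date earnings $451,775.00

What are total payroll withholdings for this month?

Canton Income Tax: taxable = $35,225.00 − 4×$480.00 = $33,305.00
  $2,694.80 + 25.18% × ($33,305.00 − $19,600.00) = $2,694.80 + 25.18% × $13,705.00 = $6,145.72
Disability Insurance: cap $466,250.00 − YTD $451,775.00 = $14,475.00 subject; 4.4% × $14,475.00 = $636.90
Pension Levy: 4% × $35,225.00 = $1,409.00
Total: $6,145.72 + $636.90 + $1,409.00 = $8,191.62

$8,191.62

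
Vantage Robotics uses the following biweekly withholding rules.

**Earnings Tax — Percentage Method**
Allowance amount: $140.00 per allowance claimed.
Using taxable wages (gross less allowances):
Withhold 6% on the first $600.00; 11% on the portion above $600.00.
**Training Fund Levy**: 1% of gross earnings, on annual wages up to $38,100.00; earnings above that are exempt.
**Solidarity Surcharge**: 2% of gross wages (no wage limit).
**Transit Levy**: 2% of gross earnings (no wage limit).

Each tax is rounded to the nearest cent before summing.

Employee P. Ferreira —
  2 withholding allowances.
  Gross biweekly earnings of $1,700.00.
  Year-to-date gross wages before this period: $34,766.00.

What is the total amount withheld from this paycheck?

$211.20

Earnings Tax: taxable = $1,700.00 − 2×$140.00 = $1,420.00
  $36.00 + 11% × ($1,420.00 − $600.00) = $36.00 + 11% × $820.00 = $126.20
Training Fund Levy: 1% × $1,700.00 = $17.00
Solidarity Surcharge: 2% × $1,700.00 = $34.00
Transit Levy: 2% × $1,700.00 = $34.00
Total: $126.20 + $17.00 + $34.00 + $34.00 = $211.20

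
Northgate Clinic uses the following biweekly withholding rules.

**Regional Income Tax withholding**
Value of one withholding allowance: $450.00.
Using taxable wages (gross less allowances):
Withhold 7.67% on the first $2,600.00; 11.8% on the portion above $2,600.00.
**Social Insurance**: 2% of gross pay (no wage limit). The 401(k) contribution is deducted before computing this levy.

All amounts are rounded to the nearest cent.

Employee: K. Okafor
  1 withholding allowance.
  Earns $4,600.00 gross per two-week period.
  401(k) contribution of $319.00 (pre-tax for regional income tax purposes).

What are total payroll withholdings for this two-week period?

$430.30

Regional Income Tax: taxable = $4,600.00 − $319.00 − 1×$450.00 = $3,831.00
  $199.42 + 11.8% × ($3,831.00 − $2,600.00) = $199.42 + 11.8% × $1,231.00 = $344.68
Social Insurance: 2% × $4,281.00 = $85.62
Total: $344.68 + $85.62 = $430.30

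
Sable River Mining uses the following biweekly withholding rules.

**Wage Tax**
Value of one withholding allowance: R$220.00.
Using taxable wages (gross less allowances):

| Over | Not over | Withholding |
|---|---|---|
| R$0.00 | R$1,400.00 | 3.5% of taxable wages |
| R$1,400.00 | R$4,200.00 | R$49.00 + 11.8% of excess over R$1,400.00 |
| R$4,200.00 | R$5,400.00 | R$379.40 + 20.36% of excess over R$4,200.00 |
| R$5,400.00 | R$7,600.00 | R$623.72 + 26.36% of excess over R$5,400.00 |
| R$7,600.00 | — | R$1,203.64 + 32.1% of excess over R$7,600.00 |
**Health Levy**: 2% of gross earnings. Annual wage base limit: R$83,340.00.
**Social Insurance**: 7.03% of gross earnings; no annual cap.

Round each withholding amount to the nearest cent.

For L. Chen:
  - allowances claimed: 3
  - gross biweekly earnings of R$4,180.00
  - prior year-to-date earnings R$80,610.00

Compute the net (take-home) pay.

Wage Tax: taxable = R$4,180.00 − 3×R$220.00 = R$3,520.00
  R$49.00 + 11.8% × (R$3,520.00 − R$1,400.00) = R$49.00 + 11.8% × R$2,120.00 = R$299.16
Health Levy: cap R$83,340.00 − YTD R$80,610.00 = R$2,730.00 subject; 2% × R$2,730.00 = R$54.60
Social Insurance: 7.03% × R$4,180.00 = R$293.85
Total withheld: R$299.16 + R$54.60 + R$293.85 = R$647.61
Net pay: R$4,180.00 − R$647.61 = R$3,532.39

R$3,532.39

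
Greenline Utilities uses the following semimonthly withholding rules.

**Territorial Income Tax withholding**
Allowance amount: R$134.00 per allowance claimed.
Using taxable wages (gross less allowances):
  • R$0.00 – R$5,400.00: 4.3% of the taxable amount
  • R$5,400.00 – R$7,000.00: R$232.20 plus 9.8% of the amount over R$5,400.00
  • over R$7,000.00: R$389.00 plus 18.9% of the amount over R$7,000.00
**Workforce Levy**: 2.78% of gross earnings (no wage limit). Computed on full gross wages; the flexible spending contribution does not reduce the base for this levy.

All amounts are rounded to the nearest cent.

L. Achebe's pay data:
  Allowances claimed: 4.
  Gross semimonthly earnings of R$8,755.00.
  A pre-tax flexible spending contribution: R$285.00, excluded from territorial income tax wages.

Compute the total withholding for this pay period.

R$808.92

Territorial Income Tax: taxable = R$8,755.00 − R$285.00 − 4×R$134.00 = R$7,934.00
  R$389.00 + 18.9% × (R$7,934.00 − R$7,000.00) = R$389.00 + 18.9% × R$934.00 = R$565.53
Workforce Levy: 2.78% × R$8,755.00 = R$243.39
Total: R$565.53 + R$243.39 = R$808.92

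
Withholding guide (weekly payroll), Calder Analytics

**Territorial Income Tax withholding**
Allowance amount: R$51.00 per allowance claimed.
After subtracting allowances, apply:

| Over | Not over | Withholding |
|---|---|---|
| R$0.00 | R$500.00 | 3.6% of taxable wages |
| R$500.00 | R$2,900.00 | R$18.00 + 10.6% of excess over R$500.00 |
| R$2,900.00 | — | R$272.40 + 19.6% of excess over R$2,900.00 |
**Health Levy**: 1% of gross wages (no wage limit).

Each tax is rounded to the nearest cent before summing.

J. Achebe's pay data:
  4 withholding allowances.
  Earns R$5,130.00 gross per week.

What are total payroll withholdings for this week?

R$720.80

Territorial Income Tax: taxable = R$5,130.00 − 4×R$51.00 = R$4,926.00
  R$272.40 + 19.6% × (R$4,926.00 − R$2,900.00) = R$272.40 + 19.6% × R$2,026.00 = R$669.50
Health Levy: 1% × R$5,130.00 = R$51.30
Total: R$669.50 + R$51.30 = R$720.80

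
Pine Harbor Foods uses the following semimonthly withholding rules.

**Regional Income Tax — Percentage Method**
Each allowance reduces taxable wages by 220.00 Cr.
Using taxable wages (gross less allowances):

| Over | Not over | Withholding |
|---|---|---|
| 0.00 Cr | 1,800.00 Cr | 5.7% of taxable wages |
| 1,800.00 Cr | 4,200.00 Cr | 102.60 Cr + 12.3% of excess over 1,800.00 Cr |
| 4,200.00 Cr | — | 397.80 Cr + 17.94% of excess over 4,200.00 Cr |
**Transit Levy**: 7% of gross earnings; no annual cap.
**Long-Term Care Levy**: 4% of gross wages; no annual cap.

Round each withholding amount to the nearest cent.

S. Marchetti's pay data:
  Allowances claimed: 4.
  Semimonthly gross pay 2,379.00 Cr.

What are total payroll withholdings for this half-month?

347.13 Cr

Regional Income Tax: taxable = 2,379.00 Cr − 4×220.00 Cr = 1,499.00 Cr
  5.7% × 1,499.00 Cr = 85.44 Cr
Transit Levy: 7% × 2,379.00 Cr = 166.53 Cr
Long-Term Care Levy: 4% × 2,379.00 Cr = 95.16 Cr
Total: 85.44 Cr + 166.53 Cr + 95.16 Cr = 347.13 Cr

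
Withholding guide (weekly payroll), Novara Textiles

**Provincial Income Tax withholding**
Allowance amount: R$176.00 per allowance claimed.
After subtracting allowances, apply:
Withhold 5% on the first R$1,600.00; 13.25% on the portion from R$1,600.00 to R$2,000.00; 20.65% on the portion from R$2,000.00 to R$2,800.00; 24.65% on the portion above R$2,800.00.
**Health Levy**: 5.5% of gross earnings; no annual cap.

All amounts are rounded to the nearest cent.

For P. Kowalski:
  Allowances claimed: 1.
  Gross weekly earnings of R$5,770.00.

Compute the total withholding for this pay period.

R$1,304.27

Provincial Income Tax: taxable = R$5,770.00 − 1×R$176.00 = R$5,594.00
  R$298.20 + 24.65% × (R$5,594.00 − R$2,800.00) = R$298.20 + 24.65% × R$2,794.00 = R$986.92
Health Levy: 5.5% × R$5,770.00 = R$317.35
Total: R$986.92 + R$317.35 = R$1,304.27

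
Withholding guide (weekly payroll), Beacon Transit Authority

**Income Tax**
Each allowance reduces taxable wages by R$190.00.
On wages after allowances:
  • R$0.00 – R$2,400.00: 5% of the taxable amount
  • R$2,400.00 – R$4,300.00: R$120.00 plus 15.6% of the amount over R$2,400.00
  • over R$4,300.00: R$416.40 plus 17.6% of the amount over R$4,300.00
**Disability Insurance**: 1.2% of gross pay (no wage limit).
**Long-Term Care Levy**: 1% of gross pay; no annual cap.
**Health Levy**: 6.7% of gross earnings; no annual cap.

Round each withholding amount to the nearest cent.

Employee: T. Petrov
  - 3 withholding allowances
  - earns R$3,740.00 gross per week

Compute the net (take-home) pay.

R$3,167.02

Income Tax: taxable = R$3,740.00 − 3×R$190.00 = R$3,170.00
  R$120.00 + 15.6% × (R$3,170.00 − R$2,400.00) = R$120.00 + 15.6% × R$770.00 = R$240.12
Disability Insurance: 1.2% × R$3,740.00 = R$44.88
Long-Term Care Levy: 1% × R$3,740.00 = R$37.40
Health Levy: 6.7% × R$3,740.00 = R$250.58
Total withheld: R$240.12 + R$44.88 + R$37.40 + R$250.58 = R$572.98
Net pay: R$3,740.00 − R$572.98 = R$3,167.02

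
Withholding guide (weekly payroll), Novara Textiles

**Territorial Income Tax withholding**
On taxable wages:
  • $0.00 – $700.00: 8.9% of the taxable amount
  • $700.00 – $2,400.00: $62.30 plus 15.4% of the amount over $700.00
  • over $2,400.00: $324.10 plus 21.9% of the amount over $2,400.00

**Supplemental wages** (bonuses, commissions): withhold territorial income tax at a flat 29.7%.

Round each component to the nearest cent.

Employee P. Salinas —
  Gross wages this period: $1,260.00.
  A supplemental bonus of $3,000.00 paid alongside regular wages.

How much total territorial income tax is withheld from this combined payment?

Territorial Income Tax: taxable = $1,260.00
  $62.30 + 15.4% × ($1,260.00 − $700.00) = $62.30 + 15.4% × $560.00 = $148.54
Supplemental (29.7% flat on bonus): 29.7% × $3,000.00 = $891.00
Total territorial income tax: $148.54 + $891.00 = $1,039.54

$1,039.54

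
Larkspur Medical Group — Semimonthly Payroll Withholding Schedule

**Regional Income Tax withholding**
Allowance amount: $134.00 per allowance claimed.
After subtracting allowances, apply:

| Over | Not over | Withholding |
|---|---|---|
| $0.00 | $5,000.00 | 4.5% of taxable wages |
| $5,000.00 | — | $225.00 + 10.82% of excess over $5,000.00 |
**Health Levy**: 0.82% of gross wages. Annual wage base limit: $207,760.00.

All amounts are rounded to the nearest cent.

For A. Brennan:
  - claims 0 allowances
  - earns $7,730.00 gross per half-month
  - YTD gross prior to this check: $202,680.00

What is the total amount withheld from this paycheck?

$562.05

Regional Income Tax: taxable = $7,730.00
  $225.00 + 10.82% × ($7,730.00 − $5,000.00) = $225.00 + 10.82% × $2,730.00 = $520.39
Health Levy: cap $207,760.00 − YTD $202,680.00 = $5,080.00 subject; 0.82% × $5,080.00 = $41.66
Total: $520.39 + $41.66 = $562.05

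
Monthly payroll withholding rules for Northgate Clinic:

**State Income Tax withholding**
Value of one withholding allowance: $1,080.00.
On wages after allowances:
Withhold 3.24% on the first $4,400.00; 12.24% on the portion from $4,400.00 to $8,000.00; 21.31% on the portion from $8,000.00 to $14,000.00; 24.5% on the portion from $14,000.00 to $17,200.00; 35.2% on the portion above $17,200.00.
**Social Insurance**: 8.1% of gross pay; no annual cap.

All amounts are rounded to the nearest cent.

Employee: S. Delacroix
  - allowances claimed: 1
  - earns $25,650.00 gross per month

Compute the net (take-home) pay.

$18,332.31

State Income Tax: taxable = $25,650.00 − 1×$1,080.00 = $24,570.00
  $2,645.80 + 35.2% × ($24,570.00 − $17,200.00) = $2,645.80 + 35.2% × $7,370.00 = $5,240.04
Social Insurance: 8.1% × $25,650.00 = $2,077.65
Total withheld: $5,240.04 + $2,077.65 = $7,317.69
Net pay: $25,650.00 − $7,317.69 = $18,332.31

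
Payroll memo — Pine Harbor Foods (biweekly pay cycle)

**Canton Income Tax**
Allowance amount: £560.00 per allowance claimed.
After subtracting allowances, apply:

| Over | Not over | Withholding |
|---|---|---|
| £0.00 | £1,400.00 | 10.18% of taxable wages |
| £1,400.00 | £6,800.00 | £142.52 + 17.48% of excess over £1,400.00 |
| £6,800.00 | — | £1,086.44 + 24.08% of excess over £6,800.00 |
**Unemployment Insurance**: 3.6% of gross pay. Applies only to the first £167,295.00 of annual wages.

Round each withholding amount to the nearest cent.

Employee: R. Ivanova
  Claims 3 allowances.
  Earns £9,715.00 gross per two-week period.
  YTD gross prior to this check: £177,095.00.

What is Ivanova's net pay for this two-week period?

£8,331.17

Canton Income Tax: taxable = £9,715.00 − 3×£560.00 = £8,035.00
  £1,086.44 + 24.08% × (£8,035.00 − £6,800.00) = £1,086.44 + 24.08% × £1,235.00 = £1,383.83
Unemployment Insurance: YTD £177,095.00 ≥ cap £167,295.00 → £0.00
Total withheld: £1,383.83 + £0.00 = £1,383.83
Net pay: £9,715.00 − £1,383.83 = £8,331.17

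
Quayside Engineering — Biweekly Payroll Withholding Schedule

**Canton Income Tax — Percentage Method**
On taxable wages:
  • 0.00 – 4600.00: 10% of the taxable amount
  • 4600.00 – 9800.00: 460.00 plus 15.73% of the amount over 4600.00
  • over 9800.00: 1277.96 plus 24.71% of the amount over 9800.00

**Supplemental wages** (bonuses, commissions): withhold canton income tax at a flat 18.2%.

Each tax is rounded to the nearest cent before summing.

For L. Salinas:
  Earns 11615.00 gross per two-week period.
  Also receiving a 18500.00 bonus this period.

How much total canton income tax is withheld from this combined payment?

Canton Income Tax: taxable = 11615.00
  1277.96 + 24.71% × (11615.00 − 9800.00) = 1277.96 + 24.71% × 1815.00 = 1726.45
Supplemental (18.2% flat on bonus): 18.2% × 18500.00 = 3367.00
Total canton income tax: 1726.45 + 3367.00 = 5093.45

5093.45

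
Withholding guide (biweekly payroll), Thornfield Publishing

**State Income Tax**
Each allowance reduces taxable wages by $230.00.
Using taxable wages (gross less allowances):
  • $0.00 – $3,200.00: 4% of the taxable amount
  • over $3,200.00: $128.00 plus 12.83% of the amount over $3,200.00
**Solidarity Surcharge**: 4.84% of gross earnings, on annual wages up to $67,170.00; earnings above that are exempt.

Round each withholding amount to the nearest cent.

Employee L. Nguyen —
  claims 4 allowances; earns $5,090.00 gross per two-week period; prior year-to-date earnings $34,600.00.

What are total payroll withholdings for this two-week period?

$498.81

State Income Tax: taxable = $5,090.00 − 4×$230.00 = $4,170.00
  $128.00 + 12.83% × ($4,170.00 − $3,200.00) = $128.00 + 12.83% × $970.00 = $252.45
Solidarity Surcharge: 4.84% × $5,090.00 = $246.36
Total: $252.45 + $246.36 = $498.81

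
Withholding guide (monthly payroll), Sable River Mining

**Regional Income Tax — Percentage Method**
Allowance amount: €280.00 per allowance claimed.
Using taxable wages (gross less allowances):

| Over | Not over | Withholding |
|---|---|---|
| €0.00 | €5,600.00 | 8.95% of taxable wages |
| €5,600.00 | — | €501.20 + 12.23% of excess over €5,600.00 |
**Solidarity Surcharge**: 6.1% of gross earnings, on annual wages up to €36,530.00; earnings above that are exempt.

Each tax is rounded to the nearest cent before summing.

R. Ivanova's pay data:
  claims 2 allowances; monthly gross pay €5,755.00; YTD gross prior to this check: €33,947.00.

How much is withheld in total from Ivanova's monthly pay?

Regional Income Tax: taxable = €5,755.00 − 2×€280.00 = €5,195.00
  8.95% × €5,195.00 = €464.95
Solidarity Surcharge: cap €36,530.00 − YTD €33,947.00 = €2,583.00 subject; 6.1% × €2,583.00 = €157.56
Total: €464.95 + €157.56 = €622.51

€622.51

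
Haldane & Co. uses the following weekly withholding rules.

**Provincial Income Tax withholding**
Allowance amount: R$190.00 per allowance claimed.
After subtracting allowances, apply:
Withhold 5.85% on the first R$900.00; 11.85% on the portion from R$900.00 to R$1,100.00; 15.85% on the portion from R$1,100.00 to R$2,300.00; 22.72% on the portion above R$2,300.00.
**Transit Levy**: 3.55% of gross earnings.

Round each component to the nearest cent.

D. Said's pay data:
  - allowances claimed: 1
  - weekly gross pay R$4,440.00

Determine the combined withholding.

R$867.21

Provincial Income Tax: taxable = R$4,440.00 − 1×R$190.00 = R$4,250.00
  R$266.55 + 22.72% × (R$4,250.00 − R$2,300.00) = R$266.55 + 22.72% × R$1,950.00 = R$709.59
Transit Levy: 3.55% × R$4,440.00 = R$157.62
Total: R$709.59 + R$157.62 = R$867.21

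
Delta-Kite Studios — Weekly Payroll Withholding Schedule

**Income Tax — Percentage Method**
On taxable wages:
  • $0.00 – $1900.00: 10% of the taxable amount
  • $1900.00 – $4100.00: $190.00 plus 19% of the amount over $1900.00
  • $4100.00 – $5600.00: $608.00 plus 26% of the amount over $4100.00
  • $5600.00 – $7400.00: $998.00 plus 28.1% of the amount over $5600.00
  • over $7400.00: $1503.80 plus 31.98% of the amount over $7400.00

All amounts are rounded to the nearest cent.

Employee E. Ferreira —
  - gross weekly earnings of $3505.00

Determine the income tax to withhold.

Income Tax: taxable = $3505.00
  $190.00 + 19% × ($3505.00 − $1900.00) = $190.00 + 19% × $1605.00 = $494.95

$494.95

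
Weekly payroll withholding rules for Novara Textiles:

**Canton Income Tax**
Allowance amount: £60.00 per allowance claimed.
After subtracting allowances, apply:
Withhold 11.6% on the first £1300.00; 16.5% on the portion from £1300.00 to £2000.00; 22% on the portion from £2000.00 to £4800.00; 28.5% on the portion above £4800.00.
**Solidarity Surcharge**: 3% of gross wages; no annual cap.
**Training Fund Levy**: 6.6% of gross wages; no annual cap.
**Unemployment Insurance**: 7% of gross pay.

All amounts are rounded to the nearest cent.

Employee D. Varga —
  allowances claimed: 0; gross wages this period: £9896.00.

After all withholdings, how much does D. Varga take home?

£5918.60

Canton Income Tax: taxable = £9896.00
  £882.30 + 28.5% × (£9896.00 − £4800.00) = £882.30 + 28.5% × £5096.00 = £2334.66
Solidarity Surcharge: 3% × £9896.00 = £296.88
Training Fund Levy: 6.6% × £9896.00 = £653.14
Unemployment Insurance: 7% × £9896.00 = £692.72
Total withheld: £2334.66 + £296.88 + £653.14 + £692.72 = £3977.40
Net pay: £9896.00 − £3977.40 = £5918.60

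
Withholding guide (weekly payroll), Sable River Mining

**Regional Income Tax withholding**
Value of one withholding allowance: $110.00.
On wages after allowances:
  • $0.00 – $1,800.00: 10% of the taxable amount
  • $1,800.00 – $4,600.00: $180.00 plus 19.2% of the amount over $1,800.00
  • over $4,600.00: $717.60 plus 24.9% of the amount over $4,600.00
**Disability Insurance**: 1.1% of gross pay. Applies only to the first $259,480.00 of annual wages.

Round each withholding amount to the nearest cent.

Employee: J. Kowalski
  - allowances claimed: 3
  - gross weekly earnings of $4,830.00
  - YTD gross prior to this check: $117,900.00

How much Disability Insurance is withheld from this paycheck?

Disability Insurance: 1.1% × $4,830.00 = $53.13

$53.13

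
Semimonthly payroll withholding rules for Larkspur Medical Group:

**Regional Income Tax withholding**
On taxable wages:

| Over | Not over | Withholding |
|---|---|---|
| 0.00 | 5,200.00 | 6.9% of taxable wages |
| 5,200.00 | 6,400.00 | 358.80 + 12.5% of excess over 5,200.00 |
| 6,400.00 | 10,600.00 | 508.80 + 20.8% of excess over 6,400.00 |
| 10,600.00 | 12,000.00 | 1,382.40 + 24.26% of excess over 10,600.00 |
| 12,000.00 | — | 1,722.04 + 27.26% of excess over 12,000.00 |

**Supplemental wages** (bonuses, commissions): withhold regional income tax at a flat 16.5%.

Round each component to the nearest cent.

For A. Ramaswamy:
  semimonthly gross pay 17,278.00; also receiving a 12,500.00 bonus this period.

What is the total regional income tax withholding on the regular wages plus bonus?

Regional Income Tax: taxable = 17,278.00
  1,722.04 + 27.26% × (17,278.00 − 12,000.00) = 1,722.04 + 27.26% × 5,278.00 = 3,160.82
Supplemental (16.5% flat on bonus): 16.5% × 12,500.00 = 2,062.50
Total regional income tax: 3,160.82 + 2,062.50 = 5,223.32

5,223.32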